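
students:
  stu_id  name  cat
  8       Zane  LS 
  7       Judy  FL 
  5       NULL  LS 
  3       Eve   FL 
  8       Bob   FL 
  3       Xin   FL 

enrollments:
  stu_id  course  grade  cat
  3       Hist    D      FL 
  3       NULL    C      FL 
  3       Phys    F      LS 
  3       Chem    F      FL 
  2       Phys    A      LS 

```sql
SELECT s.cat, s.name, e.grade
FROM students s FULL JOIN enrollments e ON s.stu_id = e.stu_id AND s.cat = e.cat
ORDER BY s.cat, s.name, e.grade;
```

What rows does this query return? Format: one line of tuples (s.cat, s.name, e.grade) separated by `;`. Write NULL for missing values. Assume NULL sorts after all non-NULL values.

FULL OUTER JOIN keeps every row from both sides; unmatched rows get NULL for the other side's columns.
Matching on s.stu_id = e.stu_id AND s.cat = e.cat.
Matched pairs: 6; unmatched s rows kept: 4; unmatched e rows kept: 2.

(FL, Bob, NULL); (FL, Eve, C); (FL, Eve, D); (FL, Eve, F); (FL, Judy, NULL); (FL, Xin, C); (FL, Xin, D); (FL, Xin, F); (LS, Zane, NULL); (LS, NULL, NULL); (NULL, NULL, A); (NULL, NULL, F)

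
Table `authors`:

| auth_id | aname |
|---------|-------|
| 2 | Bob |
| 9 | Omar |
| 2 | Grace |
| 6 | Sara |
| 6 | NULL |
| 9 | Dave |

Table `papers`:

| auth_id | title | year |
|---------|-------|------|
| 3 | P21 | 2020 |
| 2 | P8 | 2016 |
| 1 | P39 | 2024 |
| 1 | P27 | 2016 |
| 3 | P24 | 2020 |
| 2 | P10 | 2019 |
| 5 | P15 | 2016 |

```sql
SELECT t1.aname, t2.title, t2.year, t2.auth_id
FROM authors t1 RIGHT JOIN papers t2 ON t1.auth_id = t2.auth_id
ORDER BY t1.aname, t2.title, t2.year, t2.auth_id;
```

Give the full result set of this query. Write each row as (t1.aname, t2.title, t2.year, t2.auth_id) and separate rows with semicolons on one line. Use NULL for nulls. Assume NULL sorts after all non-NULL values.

RIGHT JOIN keeps every row from `papers`; unmatched rows get NULL for `authors`'s columns.
Matching on t1.auth_id = t2.auth_id.
- auth_id=2: 2 matching t2 row(s), so 2 row(s) emitted.
- auth_id=9: no matching t2 row.
- auth_id=2: 2 matching t2 row(s), so 2 row(s) emitted.
- auth_id=6: no matching t2 row.
- auth_id=6: no matching t2 row.
- auth_id=9: no matching t2 row.
- 5 t2 row(s) had no t1 match → kept, t1 columns NULL.
After projecting and ordering:
t1.aname | t2.title | t2.year | t2.auth_id
Bob | P10 | 2019 | 2
Bob | P8 | 2016 | 2
Grace | P10 | 2019 | 2
Grace | P8 | 2016 | 2
NULL | P15 | 2016 | 5
NULL | P21 | 2020 | 3
NULL | P24 | 2020 | 3
NULL | P27 | 2016 | 1
NULL | P39 | 2024 | 1

(Bob, P10, 2019, 2); (Bob, P8, 2016, 2); (Grace, P10, 2019, 2); (Grace, P8, 2016, 2); (NULL, P15, 2016, 5); (NULL, P21, 2020, 3); (NULL, P24, 2020, 3); (NULL, P27, 2016, 1); (NULL, P39, 2024, 1)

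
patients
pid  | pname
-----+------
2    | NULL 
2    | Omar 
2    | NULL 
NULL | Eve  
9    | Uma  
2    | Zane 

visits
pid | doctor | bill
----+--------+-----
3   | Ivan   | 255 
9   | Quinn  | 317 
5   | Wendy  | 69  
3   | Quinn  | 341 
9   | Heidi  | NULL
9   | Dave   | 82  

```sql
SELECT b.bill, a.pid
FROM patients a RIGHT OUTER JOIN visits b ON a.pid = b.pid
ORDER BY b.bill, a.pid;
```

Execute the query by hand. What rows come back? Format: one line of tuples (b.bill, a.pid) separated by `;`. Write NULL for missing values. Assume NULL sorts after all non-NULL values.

(69, NULL); (82, 9); (255, NULL); (317, 9); (341, NULL); (NULL, 9)

RIGHT JOIN keeps every row from `visits`; unmatched rows get NULL for `patients`'s columns.
Matching on a.pid = b.pid. A NULL in a compared column never satisfies the condition.
- a[0] pid=2 → no match.
- a[1] pid=2 → no match.
- a[2] pid=2 → no match.
- a[3] pid=NULL → no match.
- a[4] pid=9 → 3 match(es) in b → 3 row(s).
- a[5] pid=2 → no match.
- plus 3 unmatched b row(s), each kept with NULL a columns.
After projecting and ordering:
b.bill | a.pid
69 | NULL
82 | 9
255 | NULL
317 | 9
341 | NULL
NULL | 9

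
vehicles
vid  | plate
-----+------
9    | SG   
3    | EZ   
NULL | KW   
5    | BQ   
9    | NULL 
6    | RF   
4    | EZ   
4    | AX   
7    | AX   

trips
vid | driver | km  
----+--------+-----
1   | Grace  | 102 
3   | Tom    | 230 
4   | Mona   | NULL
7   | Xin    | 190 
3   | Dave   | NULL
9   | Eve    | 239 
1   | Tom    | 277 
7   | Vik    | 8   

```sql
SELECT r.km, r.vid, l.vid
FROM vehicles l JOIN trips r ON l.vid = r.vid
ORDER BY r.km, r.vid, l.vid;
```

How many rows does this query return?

8

INNER JOIN keeps only pairs where the ON condition holds.
Matching on l.vid = r.vid. A NULL in a compared column never satisfies the condition.
Matched pairs: 8.
Total: 8 rows.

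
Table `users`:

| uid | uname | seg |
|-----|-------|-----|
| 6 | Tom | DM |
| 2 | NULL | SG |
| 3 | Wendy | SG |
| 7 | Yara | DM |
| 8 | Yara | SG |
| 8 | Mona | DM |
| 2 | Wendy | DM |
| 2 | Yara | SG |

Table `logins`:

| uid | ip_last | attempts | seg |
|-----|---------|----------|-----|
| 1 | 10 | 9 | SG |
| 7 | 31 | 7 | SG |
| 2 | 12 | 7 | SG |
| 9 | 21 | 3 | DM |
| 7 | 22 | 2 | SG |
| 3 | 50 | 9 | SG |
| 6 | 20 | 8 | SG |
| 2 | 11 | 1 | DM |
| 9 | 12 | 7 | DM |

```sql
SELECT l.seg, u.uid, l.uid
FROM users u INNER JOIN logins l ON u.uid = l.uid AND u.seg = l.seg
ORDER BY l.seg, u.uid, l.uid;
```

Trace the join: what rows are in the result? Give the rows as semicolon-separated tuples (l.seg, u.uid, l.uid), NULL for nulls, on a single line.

INNER JOIN keeps only pairs where the ON condition holds.
Matching on u.uid = l.uid AND u.seg = l.seg.
Matched pairs: 4.

(DM, 2, 2); (SG, 2, 2); (SG, 2, 2); (SG, 3, 3)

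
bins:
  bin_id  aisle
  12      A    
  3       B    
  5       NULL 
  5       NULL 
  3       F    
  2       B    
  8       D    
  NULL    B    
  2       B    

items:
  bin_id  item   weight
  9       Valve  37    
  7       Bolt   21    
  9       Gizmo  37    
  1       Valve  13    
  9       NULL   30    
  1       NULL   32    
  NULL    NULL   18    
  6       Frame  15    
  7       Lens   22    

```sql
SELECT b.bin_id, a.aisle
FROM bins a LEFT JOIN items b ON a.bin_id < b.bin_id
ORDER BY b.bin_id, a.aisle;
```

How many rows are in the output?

41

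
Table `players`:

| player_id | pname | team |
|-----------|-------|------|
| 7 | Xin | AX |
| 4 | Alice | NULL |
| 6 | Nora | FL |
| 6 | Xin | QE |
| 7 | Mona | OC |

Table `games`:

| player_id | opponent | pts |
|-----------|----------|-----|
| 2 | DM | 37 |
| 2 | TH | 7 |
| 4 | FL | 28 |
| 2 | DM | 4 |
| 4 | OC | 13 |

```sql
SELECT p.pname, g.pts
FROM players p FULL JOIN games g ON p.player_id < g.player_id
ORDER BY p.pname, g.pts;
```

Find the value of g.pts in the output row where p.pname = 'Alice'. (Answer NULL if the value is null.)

FULL OUTER JOIN keeps every row from both sides; unmatched rows get NULL for the other side's columns.
Matching on p.player_id < g.player_id.
Matched pairs: 0; unmatched p rows kept: 5; unmatched g rows kept: 5.

NULL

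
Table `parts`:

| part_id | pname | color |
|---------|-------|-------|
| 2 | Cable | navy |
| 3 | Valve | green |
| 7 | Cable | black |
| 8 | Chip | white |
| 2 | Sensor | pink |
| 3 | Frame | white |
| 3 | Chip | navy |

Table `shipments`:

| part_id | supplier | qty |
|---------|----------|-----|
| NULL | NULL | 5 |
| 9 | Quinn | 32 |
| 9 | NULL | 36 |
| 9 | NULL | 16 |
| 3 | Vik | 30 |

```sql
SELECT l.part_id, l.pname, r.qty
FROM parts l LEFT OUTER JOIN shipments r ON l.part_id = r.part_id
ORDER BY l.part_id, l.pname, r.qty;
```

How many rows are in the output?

7

LEFT JOIN keeps every row from `parts`; unmatched rows get NULL for `shipments`'s columns.
Matching on l.part_id = r.part_id. A NULL in a compared column never satisfies the condition.
Matched pairs: 3; unmatched l rows kept: 4.
Total: 3 matched + 4 padded = 7 rows.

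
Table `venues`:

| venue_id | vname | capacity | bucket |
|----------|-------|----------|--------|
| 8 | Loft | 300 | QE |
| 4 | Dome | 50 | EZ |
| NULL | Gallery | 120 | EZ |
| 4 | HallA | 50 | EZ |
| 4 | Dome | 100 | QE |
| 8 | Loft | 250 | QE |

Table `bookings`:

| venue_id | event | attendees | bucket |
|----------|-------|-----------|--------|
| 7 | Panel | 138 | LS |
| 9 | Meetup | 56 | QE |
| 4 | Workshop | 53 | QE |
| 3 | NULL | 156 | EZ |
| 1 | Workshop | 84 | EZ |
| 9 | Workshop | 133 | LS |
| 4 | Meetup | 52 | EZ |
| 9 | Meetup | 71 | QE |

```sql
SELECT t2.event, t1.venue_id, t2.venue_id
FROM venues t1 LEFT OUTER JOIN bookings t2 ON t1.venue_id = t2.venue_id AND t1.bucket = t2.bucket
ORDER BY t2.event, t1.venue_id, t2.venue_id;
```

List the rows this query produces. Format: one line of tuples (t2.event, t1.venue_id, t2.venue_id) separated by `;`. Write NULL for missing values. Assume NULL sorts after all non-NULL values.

(Meetup, 4, 4); (Meetup, 4, 4); (Workshop, 4, 4); (NULL, 8, NULL); (NULL, 8, NULL); (NULL, NULL, NULL)

LEFT JOIN keeps every row from `venues`; unmatched rows get NULL for `bookings`'s columns.
Matching on t1.venue_id = t2.venue_id AND t1.bucket = t2.bucket. A NULL in a compared column never satisfies the condition.
- t1 row (venue_id=8, bucket=QE): no match → kept, t2 columns NULL.
- t1 row (venue_id=4, bucket=EZ): matches 1 t2 row(s) → 1 output row(s).
- t1 row (venue_id=NULL, bucket=EZ): no match → kept, t2 columns NULL.
- t1 row (venue_id=4, bucket=EZ): matches 1 t2 row(s) → 1 output row(s).
- t1 row (venue_id=4, bucket=QE): matches 1 t2 row(s) → 1 output row(s).
- t1 row (venue_id=8, bucket=QE): no match → kept, t2 columns NULL.
After projecting and ordering:
t2.event | t1.venue_id | t2.venue_id
Meetup | 4 | 4
Meetup | 4 | 4
Workshop | 4 | 4
NULL | 8 | NULL
NULL | 8 | NULL
NULL | NULL | NULL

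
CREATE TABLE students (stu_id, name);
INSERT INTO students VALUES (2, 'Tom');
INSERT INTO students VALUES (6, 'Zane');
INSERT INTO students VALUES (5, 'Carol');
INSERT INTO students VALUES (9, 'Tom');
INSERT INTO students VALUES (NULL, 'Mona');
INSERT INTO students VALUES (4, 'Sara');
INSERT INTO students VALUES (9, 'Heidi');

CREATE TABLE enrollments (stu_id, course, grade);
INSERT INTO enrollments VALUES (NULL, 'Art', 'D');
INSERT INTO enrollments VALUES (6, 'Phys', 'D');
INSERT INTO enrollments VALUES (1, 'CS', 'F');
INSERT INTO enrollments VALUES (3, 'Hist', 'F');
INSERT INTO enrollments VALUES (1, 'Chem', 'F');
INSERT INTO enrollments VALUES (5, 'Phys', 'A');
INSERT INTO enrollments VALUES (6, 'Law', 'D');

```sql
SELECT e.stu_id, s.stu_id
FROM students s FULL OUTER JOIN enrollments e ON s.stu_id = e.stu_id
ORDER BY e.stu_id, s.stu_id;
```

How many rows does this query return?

12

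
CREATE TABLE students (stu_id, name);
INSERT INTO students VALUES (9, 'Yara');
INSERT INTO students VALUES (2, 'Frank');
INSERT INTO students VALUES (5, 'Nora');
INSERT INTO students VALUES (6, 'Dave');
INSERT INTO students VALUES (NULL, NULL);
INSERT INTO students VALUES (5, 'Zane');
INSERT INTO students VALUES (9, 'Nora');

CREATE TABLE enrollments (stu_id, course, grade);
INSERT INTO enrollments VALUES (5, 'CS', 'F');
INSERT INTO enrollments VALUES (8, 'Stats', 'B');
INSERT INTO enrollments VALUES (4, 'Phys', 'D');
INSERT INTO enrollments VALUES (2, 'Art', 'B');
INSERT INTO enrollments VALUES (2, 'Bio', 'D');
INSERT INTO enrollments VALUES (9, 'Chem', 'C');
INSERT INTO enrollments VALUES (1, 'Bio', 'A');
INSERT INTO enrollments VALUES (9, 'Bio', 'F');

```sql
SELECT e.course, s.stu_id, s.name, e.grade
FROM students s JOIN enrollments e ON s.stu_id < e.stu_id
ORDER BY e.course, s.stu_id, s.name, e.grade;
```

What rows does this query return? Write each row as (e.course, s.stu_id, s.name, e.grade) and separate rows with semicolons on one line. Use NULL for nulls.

(Bio, 2, Frank, F); (Bio, 5, Nora, F); (Bio, 5, Zane, F); (Bio, 6, Dave, F); (CS, 2, Frank, F); (Chem, 2, Frank, C); (Chem, 5, Nora, C); (Chem, 5, Zane, C); (Chem, 6, Dave, C); (Phys, 2, Frank, D); (Stats, 2, Frank, B); (Stats, 5, Nora, B); (Stats, 5, Zane, B); (Stats, 6, Dave, B)

INNER JOIN keeps only pairs where the ON condition holds.
Matching on s.stu_id < e.stu_id. A NULL in a compared column never satisfies the condition.
Matched pairs: 14.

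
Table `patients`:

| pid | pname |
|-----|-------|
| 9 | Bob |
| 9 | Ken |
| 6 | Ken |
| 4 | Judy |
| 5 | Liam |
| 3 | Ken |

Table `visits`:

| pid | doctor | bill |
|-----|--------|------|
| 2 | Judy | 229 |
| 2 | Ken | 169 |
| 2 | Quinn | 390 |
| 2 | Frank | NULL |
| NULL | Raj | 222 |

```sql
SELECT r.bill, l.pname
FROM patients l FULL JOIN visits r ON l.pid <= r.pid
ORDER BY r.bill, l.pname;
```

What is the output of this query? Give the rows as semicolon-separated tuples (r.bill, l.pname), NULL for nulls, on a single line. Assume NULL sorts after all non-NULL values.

FULL OUTER JOIN keeps every row from both sides; unmatched rows get NULL for the other side's columns.
Matching on l.pid <= r.pid. A NULL in a compared column never satisfies the condition.
- l (pid=9) has no partner → padded with NULL.
- l (pid=9) has no partner → padded with NULL.
- l (pid=6) has no partner → padded with NULL.
- l (pid=4) has no partner → padded with NULL.
- l (pid=5) has no partner → padded with NULL.
- l (pid=3) has no partner → padded with NULL.
- plus 5 unmatched r row(s), each kept with NULL l columns.

(169, NULL); (222, NULL); (229, NULL); (390, NULL); (NULL, Bob); (NULL, Judy); (NULL, Ken); (NULL, Ken); (NULL, Ken); (NULL, Liam); (NULL, NULL)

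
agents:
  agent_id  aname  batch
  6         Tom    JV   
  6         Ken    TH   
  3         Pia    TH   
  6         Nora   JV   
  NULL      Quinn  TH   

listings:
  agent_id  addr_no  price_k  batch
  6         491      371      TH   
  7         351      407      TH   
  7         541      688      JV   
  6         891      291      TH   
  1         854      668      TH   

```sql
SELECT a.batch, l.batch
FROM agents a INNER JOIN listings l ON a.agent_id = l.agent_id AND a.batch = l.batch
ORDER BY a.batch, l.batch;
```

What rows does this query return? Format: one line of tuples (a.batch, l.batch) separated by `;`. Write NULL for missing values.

INNER JOIN keeps only pairs where the ON condition holds.
Matching on a.agent_id = l.agent_id AND a.batch = l.batch. A NULL in a compared column never satisfies the condition.
- a[0] agent_id=6, batch=JV → no match; dropped.
- a[1] agent_id=6, batch=TH → 2 match(es) in l → 2 row(s).
- a[2] agent_id=3, batch=TH → no match; dropped.
- a[3] agent_id=6, batch=JV → no match; dropped.
- a[4] agent_id=NULL, batch=TH → no match; dropped.
After projecting and ordering:
a.batch | l.batch
TH | TH
TH | TH

(TH, TH); (TH, TH)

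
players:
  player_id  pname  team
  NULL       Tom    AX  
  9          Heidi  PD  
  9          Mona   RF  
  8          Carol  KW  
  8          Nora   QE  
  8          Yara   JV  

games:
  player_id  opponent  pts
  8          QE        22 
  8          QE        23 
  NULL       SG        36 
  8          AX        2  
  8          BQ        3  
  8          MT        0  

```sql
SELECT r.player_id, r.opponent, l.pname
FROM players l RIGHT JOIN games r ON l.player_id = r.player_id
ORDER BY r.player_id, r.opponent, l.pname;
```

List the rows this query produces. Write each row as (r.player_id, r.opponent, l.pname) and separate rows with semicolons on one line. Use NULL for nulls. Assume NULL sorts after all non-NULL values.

(8, AX, Carol); (8, AX, Nora); (8, AX, Yara); (8, BQ, Carol); (8, BQ, Nora); (8, BQ, Yara); (8, MT, Carol); (8, MT, Nora); (8, MT, Yara); (8, QE, Carol); (8, QE, Carol); (8, QE, Nora); (8, QE, Nora); (8, QE, Yara); (8, QE, Yara); (NULL, SG, NULL)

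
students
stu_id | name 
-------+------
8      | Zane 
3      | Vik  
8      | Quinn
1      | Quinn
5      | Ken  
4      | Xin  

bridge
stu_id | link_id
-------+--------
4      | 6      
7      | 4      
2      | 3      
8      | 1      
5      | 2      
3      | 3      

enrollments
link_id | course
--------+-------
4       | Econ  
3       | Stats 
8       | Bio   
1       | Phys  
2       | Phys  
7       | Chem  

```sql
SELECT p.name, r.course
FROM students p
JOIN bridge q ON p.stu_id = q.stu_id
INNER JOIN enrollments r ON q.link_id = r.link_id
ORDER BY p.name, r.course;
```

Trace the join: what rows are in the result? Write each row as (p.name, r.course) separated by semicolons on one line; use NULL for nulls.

Step 1 — p INNER JOIN q on stu_id → 5 row(s).
Then INNER JOIN `enrollments r` on link_id: keep only rows whose q.link_id appears in r.

(Ken, Phys); (Quinn, Phys); (Vik, Stats); (Zane, Phys)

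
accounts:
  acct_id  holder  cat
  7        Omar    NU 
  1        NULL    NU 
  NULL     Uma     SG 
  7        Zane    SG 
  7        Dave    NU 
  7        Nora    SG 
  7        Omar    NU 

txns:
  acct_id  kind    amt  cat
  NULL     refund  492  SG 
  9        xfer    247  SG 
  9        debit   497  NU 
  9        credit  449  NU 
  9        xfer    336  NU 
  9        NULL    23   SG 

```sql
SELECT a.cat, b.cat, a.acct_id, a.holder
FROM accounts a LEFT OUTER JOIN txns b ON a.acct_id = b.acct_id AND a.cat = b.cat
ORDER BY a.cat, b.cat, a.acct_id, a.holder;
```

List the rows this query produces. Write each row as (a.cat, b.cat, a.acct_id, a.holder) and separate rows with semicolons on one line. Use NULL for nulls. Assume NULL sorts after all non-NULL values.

(NU, NULL, 1, NULL); (NU, NULL, 7, Dave); (NU, NULL, 7, Omar); (NU, NULL, 7, Omar); (SG, NULL, 7, Nora); (SG, NULL, 7, Zane); (SG, NULL, NULL, Uma)

LEFT JOIN keeps every row from `accounts`; unmatched rows get NULL for `txns`'s columns.
Matching on a.acct_id = b.acct_id AND a.cat = b.cat. A NULL in a compared column never satisfies the condition.
- a (acct_id=7, cat=NU) has no partner → padded with NULL.
- a (acct_id=1, cat=NU) has no partner → padded with NULL.
- a (acct_id=NULL, cat=SG) has no partner → padded with NULL.
- a (acct_id=7, cat=SG) has no partner → padded with NULL.
- a (acct_id=7, cat=NU) has no partner → padded with NULL.
- a (acct_id=7, cat=SG) has no partner → padded with NULL.
- a (acct_id=7, cat=NU) has no partner → padded with NULL.
After projecting and ordering:
a.cat | b.cat | a.acct_id | a.holder
NU | NULL | 1 | NULL
NU | NULL | 7 | Dave
NU | NULL | 7 | Omar
NU | NULL | 7 | Omar
SG | NULL | 7 | Nora
SG | NULL | 7 | Zane
SG | NULL | NULL | Uma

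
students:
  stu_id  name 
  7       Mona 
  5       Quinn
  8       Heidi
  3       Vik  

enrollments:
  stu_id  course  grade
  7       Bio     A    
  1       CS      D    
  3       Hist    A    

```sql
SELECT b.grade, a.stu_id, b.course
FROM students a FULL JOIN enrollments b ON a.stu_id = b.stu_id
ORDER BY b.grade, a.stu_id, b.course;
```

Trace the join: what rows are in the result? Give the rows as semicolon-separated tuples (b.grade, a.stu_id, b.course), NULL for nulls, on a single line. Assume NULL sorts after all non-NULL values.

(A, 3, Hist); (A, 7, Bio); (D, NULL, CS); (NULL, 5, NULL); (NULL, 8, NULL)

FULL OUTER JOIN keeps every row from both sides; unmatched rows get NULL for the other side's columns.
Matching on a.stu_id = b.stu_id.
- stu_id=7: 1 matching b row(s), so 1 row(s) emitted.
- stu_id=5: no b row matches, row kept with b columns NULL.
- stu_id=8: no b row matches, row kept with b columns NULL.
- stu_id=3: 1 matching b row(s), so 1 row(s) emitted.
- 1 b row(s) had no a match → kept, a columns NULL.
After projecting and ordering:
b.grade | a.stu_id | b.course
A | 3 | Hist
A | 7 | Bio
D | NULL | CS
NULL | 5 | NULL
NULL | 8 | NULL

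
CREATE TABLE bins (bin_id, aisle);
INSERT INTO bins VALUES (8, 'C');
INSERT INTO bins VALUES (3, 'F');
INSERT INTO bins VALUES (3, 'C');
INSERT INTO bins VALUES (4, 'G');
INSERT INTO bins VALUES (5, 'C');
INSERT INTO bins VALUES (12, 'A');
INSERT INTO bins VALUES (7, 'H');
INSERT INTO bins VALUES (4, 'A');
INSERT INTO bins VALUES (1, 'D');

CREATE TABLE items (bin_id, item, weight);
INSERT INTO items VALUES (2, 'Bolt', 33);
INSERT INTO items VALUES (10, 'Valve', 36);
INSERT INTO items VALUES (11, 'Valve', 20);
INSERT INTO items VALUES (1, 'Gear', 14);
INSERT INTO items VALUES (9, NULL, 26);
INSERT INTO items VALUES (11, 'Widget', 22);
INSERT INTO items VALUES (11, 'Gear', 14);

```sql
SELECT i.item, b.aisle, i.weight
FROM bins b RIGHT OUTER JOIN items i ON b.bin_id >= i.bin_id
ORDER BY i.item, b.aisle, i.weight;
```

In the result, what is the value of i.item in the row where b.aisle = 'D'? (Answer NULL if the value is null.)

RIGHT JOIN keeps every row from `items`; unmatched rows get NULL for `bins`'s columns.
Matching on b.bin_id >= i.bin_id.
- bin_id=8: 2 matching i row(s), so 2 row(s) emitted.
- bin_id=3: 2 matching i row(s), so 2 row(s) emitted.
- bin_id=3: 2 matching i row(s), so 2 row(s) emitted.
- bin_id=4: 2 matching i row(s), so 2 row(s) emitted.
- bin_id=5: 2 matching i row(s), so 2 row(s) emitted.
- bin_id=12: 7 matching i row(s), so 7 row(s) emitted.
- bin_id=7: 2 matching i row(s), so 2 row(s) emitted.
- bin_id=4: 2 matching i row(s), so 2 row(s) emitted.
- bin_id=1: 1 matching i row(s), so 1 row(s) emitted.
- every i row matched at least one b row.

Gear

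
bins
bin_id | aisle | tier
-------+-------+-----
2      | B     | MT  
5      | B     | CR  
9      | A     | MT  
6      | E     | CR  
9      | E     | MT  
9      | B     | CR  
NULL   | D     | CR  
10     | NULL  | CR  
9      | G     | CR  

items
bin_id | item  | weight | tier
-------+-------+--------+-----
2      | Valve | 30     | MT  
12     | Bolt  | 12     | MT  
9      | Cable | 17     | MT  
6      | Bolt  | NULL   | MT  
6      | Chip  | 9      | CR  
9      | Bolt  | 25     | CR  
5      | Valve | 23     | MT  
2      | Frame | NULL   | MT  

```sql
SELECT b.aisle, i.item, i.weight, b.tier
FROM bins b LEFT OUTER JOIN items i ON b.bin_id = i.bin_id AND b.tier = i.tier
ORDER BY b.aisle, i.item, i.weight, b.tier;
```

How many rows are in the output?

10

LEFT JOIN keeps every row from `bins`; unmatched rows get NULL for `items`'s columns.
Matching on b.bin_id = i.bin_id AND b.tier = i.tier. A NULL in a compared column never satisfies the condition.
- b[0] bin_id=2, tier=MT → 2 match(es) in i → 2 row(s).
- b[1] bin_id=5, tier=CR → no match; kept with NULLs on the i side.
- b[2] bin_id=9, tier=MT → 1 match(es) in i → 1 row(s).
- b[3] bin_id=6, tier=CR → 1 match(es) in i → 1 row(s).
- b[4] bin_id=9, tier=MT → 1 match(es) in i → 1 row(s).
- b[5] bin_id=9, tier=CR → 1 match(es) in i → 1 row(s).
- b[6] bin_id=NULL, tier=CR → no match; kept with NULLs on the i side.
- b[7] bin_id=10, tier=CR → no match; kept with NULLs on the i side.
- b[8] bin_id=9, tier=CR → 1 match(es) in i → 1 row(s).
Total: 7 matched + 3 padded = 10 rows.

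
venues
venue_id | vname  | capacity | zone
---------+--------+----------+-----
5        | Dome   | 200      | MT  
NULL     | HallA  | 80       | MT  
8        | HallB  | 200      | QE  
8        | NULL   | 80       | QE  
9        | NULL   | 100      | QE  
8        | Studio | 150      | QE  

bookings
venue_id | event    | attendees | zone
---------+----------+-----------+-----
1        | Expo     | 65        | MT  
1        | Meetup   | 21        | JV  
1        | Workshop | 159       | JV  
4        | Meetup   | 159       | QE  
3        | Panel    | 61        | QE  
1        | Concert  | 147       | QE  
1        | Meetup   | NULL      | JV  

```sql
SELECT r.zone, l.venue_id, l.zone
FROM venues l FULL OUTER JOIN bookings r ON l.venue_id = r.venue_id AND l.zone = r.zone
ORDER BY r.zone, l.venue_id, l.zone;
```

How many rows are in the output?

13

FULL OUTER JOIN keeps every row from both sides; unmatched rows get NULL for the other side's columns.
Matching on l.venue_id = r.venue_id AND l.zone = r.zone. A NULL in a compared column never satisfies the condition.
- l[0] venue_id=5, zone=MT → no match; kept with NULLs on the r side.
- l[1] venue_id=NULL, zone=MT → no match; kept with NULLs on the r side.
- l[2] venue_id=8, zone=QE → no match; kept with NULLs on the r side.
- l[3] venue_id=8, zone=QE → no match; kept with NULLs on the r side.
- l[4] venue_id=9, zone=QE → no match; kept with NULLs on the r side.
- l[5] venue_id=8, zone=QE → no match; kept with NULLs on the r side.
- plus 7 unmatched r row(s), each kept with NULL l columns.
Total: 0 matched + 13 padded = 13 rows.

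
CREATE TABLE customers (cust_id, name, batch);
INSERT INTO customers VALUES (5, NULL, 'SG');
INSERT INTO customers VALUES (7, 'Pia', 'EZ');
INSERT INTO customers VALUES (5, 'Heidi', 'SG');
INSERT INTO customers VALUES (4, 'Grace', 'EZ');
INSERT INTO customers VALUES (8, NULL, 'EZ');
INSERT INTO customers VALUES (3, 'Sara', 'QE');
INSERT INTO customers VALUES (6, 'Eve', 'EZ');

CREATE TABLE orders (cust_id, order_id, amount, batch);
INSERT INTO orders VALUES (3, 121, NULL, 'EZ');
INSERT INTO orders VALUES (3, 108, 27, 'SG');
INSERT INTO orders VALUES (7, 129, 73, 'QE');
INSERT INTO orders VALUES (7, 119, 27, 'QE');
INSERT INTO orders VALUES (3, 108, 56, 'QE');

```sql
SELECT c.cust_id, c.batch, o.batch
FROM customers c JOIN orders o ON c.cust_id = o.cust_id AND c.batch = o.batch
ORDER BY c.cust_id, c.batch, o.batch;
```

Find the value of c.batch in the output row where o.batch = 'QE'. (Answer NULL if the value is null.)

INNER JOIN keeps only pairs where the ON condition holds.
Matching on c.cust_id = o.cust_id AND c.batch = o.batch.
- cust_id=5, batch=SG: no matching o row, dropped.
- cust_id=7, batch=EZ: no matching o row, dropped.
- cust_id=5, batch=SG: no matching o row, dropped.
- cust_id=4, batch=EZ: no matching o row, dropped.
- cust_id=8, batch=EZ: no matching o row, dropped.
- cust_id=3, batch=QE: 1 matching o row(s), so 1 row(s) emitted.
- cust_id=6, batch=EZ: no matching o row, dropped.

QE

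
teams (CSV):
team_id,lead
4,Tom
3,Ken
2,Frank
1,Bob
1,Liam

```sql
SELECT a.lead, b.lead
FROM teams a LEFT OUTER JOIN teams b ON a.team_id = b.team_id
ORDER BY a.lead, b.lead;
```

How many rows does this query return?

7

LEFT JOIN keeps every row from `teams a`; unmatched rows get NULL for `teams b`'s columns.
Matching on a.team_id = b.team_id.
- team_id=4: 1 matching b row(s), so 1 row(s) emitted.
- team_id=3: 1 matching b row(s), so 1 row(s) emitted.
- team_id=2: 1 matching b row(s), so 1 row(s) emitted.
- team_id=1: 2 matching b row(s), so 2 row(s) emitted.
- team_id=1: 2 matching b row(s), so 2 row(s) emitted.
Total: 7 rows.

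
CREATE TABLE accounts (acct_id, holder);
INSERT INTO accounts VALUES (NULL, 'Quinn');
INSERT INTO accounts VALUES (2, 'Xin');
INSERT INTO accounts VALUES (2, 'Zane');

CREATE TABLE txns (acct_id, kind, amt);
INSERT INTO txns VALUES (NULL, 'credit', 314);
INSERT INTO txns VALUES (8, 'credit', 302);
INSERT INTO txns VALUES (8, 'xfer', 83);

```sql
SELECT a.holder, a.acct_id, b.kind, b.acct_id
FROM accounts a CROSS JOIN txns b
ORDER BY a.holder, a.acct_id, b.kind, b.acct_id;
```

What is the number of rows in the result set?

CROSS JOIN pairs every row of `accounts` with every row of `txns`: 3 × 3 = 9 rows.

9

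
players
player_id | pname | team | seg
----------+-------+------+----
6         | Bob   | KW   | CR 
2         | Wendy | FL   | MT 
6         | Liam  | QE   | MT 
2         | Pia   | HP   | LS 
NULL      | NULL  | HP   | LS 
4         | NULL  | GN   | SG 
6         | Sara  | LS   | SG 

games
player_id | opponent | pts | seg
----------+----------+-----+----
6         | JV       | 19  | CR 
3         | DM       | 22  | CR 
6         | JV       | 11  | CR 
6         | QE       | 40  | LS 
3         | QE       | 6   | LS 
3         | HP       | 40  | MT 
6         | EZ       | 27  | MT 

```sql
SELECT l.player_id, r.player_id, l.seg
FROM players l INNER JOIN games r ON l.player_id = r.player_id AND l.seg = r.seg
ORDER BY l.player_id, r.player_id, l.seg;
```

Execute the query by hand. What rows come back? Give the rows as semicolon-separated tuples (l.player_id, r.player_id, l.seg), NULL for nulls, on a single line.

(6, 6, CR); (6, 6, CR); (6, 6, MT)

INNER JOIN keeps only pairs where the ON condition holds.
Matching on l.player_id = r.player_id AND l.seg = r.seg. A NULL in a compared column never satisfies the condition.
Matched pairs: 3.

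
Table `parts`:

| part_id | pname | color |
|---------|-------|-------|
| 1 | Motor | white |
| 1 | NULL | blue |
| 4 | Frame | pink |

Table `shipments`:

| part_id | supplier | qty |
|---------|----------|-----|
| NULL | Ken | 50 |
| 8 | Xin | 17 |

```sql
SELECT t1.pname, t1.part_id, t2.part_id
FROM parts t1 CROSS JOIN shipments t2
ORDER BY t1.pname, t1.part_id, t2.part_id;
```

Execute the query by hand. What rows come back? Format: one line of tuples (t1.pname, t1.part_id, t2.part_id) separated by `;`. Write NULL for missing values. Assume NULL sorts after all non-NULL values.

(Frame, 4, 8); (Frame, 4, NULL); (Motor, 1, 8); (Motor, 1, NULL); (NULL, 1, 8); (NULL, 1, NULL)

CROSS JOIN pairs every row of `parts` with every row of `shipments`: 3 × 2 = 6 rows.
After projecting and ordering:
t1.pname | t1.part_id | t2.part_id
Frame | 4 | 8
Frame | 4 | NULL
Motor | 1 | 8
Motor | 1 | NULL
NULL | 1 | 8
NULL | 1 | NULL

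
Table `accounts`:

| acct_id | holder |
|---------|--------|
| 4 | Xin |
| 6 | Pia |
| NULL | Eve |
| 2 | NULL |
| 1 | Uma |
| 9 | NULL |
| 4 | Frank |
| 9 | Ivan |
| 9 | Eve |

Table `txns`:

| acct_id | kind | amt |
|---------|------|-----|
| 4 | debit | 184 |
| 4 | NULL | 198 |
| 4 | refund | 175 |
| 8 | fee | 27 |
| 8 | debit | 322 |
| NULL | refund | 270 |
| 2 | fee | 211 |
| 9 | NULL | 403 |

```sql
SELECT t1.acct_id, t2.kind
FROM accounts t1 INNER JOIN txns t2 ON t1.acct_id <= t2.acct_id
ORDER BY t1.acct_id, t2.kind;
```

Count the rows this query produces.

INNER JOIN keeps only pairs where the ON condition holds.
Matching on t1.acct_id <= t2.acct_id. A NULL in a compared column never satisfies the condition.
- t1[0] acct_id=4 → 6 match(es) in t2 → 6 row(s).
- t1[1] acct_id=6 → 3 match(es) in t2 → 3 row(s).
- t1[2] acct_id=NULL → no match; dropped.
- t1[3] acct_id=2 → 7 match(es) in t2 → 7 row(s).
- t1[4] acct_id=1 → 7 match(es) in t2 → 7 row(s).
- t1[5] acct_id=9 → 1 match(es) in t2 → 1 row(s).
- t1[6] acct_id=4 → 6 match(es) in t2 → 6 row(s).
- t1[7] acct_id=9 → 1 match(es) in t2 → 1 row(s).
- t1[8] acct_id=9 → 1 match(es) in t2 → 1 row(s).
Total: 32 rows.

32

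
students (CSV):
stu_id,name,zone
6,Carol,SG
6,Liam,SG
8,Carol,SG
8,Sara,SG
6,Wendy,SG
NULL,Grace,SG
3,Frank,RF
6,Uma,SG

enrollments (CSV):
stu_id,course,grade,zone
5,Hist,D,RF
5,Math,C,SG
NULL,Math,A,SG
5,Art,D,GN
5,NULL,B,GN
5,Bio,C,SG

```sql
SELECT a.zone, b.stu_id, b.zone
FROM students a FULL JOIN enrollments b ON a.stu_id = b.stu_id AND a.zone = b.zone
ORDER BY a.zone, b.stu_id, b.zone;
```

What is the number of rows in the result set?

14

FULL OUTER JOIN keeps every row from both sides; unmatched rows get NULL for the other side's columns.
Matching on a.stu_id = b.stu_id AND a.zone = b.zone. A NULL in a compared column never satisfies the condition.
Matched pairs: 0; unmatched a rows kept: 8; unmatched b rows kept: 6.
Total: 0 matched + 14 padded = 14 rows.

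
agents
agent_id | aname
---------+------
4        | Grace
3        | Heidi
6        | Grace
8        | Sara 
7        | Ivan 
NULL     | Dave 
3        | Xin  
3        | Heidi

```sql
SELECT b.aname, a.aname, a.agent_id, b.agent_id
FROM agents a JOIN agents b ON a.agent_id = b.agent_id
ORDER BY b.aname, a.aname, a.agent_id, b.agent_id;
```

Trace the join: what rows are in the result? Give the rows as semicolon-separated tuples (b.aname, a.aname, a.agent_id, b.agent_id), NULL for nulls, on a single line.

INNER JOIN keeps only pairs where the ON condition holds.
Matching on a.agent_id = b.agent_id. A NULL in a compared column never satisfies the condition.
- agent_id=4: 1 matching b row(s), so 1 row(s) emitted.
- agent_id=3: 3 matching b row(s), so 3 row(s) emitted.
- agent_id=6: 1 matching b row(s), so 1 row(s) emitted.
- agent_id=8: 1 matching b row(s), so 1 row(s) emitted.
- agent_id=7: 1 matching b row(s), so 1 row(s) emitted.
- agent_id=NULL: no matching b row, dropped.
- agent_id=3: 3 matching b row(s), so 3 row(s) emitted.
- agent_id=3: 3 matching b row(s), so 3 row(s) emitted.

(Grace, Grace, 4, 4); (Grace, Grace, 6, 6); (Heidi, Heidi, 3, 3); (Heidi, Heidi, 3, 3); (Heidi, Heidi, 3, 3); (Heidi, Heidi, 3, 3); (Heidi, Xin, 3, 3); (Heidi, Xin, 3, 3); (Ivan, Ivan, 7, 7); (Sara, Sara, 8, 8); (Xin, Heidi, 3, 3); (Xin, Heidi, 3, 3); (Xin, Xin, 3, 3)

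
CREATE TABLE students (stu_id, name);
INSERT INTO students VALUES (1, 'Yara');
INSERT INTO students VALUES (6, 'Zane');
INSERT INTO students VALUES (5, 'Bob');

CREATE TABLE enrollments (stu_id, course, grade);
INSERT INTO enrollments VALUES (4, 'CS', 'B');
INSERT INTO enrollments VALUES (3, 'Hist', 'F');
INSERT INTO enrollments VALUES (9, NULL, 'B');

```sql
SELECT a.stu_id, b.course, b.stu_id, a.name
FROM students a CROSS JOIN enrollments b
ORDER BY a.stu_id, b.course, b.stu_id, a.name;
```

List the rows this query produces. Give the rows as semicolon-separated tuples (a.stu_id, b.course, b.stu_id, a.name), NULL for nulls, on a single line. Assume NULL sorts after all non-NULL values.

CROSS JOIN pairs every row of `students` with every row of `enrollments`: 3 × 3 = 9 rows.
After projecting and ordering:
a.stu_id | b.course | b.stu_id | a.name
1 | CS | 4 | Yara
1 | Hist | 3 | Yara
1 | NULL | 9 | Yara
5 | CS | 4 | Bob
5 | Hist | 3 | Bob
5 | NULL | 9 | Bob
6 | CS | 4 | Zane
6 | Hist | 3 | Zane
6 | NULL | 9 | Zane

(1, CS, 4, Yara); (1, Hist, 3, Yara); (1, NULL, 9, Yara); (5, CS, 4, Bob); (5, Hist, 3, Bob); (5, NULL, 9, Bob); (6, CS, 4, Zane); (6, Hist, 3, Zane); (6, NULL, 9, Zane)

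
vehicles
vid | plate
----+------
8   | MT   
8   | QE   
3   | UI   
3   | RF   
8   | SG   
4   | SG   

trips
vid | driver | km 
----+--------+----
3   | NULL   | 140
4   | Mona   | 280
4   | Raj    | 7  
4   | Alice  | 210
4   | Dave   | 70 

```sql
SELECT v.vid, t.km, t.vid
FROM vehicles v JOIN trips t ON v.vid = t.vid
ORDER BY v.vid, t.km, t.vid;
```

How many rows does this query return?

INNER JOIN keeps only pairs where the ON condition holds.
Matching on v.vid = t.vid.
- vid=8: no matching t row, dropped.
- vid=8: no matching t row, dropped.
- vid=3: 1 matching t row(s), so 1 row(s) emitted.
- vid=3: 1 matching t row(s), so 1 row(s) emitted.
- vid=8: no matching t row, dropped.
- vid=4: 4 matching t row(s), so 4 row(s) emitted.
Total: 6 rows.

6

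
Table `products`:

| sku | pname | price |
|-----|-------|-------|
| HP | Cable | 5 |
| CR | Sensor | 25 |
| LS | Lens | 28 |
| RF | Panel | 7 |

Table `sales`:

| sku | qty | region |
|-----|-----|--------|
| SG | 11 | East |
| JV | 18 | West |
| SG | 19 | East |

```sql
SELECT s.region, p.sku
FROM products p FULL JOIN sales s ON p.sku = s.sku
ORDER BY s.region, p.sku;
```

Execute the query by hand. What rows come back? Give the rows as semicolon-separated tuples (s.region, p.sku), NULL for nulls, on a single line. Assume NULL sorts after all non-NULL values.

FULL OUTER JOIN keeps every row from both sides; unmatched rows get NULL for the other side's columns.
Matching on p.sku = s.sku.
Matched pairs: 0; unmatched p rows kept: 4; unmatched s rows kept: 3.

(East, NULL); (East, NULL); (West, NULL); (NULL, CR); (NULL, HP); (NULL, LS); (NULL, RF)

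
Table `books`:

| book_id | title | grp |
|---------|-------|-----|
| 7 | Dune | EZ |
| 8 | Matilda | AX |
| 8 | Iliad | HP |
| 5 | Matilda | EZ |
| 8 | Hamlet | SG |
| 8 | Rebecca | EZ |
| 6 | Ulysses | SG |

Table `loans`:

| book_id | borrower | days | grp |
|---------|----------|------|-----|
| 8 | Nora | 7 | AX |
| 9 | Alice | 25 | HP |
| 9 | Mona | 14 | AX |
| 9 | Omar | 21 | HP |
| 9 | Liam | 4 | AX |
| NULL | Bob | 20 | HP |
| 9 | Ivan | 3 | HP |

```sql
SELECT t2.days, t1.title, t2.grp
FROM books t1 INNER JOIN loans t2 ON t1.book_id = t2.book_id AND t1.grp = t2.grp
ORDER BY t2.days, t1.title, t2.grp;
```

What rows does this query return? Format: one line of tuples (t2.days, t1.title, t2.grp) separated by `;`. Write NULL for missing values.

(7, Matilda, AX)

INNER JOIN keeps only pairs where the ON condition holds.
Matching on t1.book_id = t2.book_id AND t1.grp = t2.grp. A NULL in a compared column never satisfies the condition.
Matched pairs: 1.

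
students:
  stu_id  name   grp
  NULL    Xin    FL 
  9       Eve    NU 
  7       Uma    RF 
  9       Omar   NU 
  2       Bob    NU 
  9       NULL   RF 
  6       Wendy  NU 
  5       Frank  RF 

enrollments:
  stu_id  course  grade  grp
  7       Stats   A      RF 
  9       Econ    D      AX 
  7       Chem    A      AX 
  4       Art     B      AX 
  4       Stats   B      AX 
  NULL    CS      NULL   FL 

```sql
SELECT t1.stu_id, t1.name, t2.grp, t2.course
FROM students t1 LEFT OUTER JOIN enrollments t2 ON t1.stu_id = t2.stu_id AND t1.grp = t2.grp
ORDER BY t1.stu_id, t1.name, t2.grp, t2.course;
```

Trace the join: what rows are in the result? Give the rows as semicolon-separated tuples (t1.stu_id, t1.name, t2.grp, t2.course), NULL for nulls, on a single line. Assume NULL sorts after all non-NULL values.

(2, Bob, NULL, NULL); (5, Frank, NULL, NULL); (6, Wendy, NULL, NULL); (7, Uma, RF, Stats); (9, Eve, NULL, NULL); (9, Omar, NULL, NULL); (9, NULL, NULL, NULL); (NULL, Xin, NULL, NULL)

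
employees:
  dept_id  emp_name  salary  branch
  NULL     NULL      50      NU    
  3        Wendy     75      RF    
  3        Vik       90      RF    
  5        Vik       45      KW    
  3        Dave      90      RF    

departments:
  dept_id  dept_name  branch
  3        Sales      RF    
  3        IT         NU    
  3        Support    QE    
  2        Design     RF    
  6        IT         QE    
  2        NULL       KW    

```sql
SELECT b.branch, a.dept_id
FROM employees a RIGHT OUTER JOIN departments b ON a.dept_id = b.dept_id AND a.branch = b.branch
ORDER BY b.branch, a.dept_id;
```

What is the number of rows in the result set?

8

RIGHT JOIN keeps every row from `departments`; unmatched rows get NULL for `employees`'s columns.
Matching on a.dept_id = b.dept_id AND a.branch = b.branch. A NULL in a compared column never satisfies the condition.
- a[0] dept_id=NULL, branch=NU → no match.
- a[1] dept_id=3, branch=RF → 1 match(es) in b → 1 row(s).
- a[2] dept_id=3, branch=RF → 1 match(es) in b → 1 row(s).
- a[3] dept_id=5, branch=KW → no match.
- a[4] dept_id=3, branch=RF → 1 match(es) in b → 1 row(s).
- 5 b row(s) had no a match → kept, a columns NULL.
Total: 3 matched + 5 padded = 8 rows.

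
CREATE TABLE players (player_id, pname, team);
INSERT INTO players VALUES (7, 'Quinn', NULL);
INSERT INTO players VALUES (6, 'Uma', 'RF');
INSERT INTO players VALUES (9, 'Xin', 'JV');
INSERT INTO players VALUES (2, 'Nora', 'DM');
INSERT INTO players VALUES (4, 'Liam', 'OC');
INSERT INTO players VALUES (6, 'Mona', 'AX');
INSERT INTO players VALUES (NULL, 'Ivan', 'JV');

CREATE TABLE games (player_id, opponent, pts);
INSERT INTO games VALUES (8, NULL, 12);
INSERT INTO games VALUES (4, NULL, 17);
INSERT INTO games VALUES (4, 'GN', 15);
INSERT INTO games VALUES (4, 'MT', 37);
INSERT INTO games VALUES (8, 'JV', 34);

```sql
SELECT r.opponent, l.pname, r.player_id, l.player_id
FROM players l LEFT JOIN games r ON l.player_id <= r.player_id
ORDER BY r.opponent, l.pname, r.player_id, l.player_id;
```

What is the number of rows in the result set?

LEFT JOIN keeps every row from `players`; unmatched rows get NULL for `games`'s columns.
Matching on l.player_id <= r.player_id. A NULL in a compared column never satisfies the condition.
Matched pairs: 16; unmatched l rows kept: 2.
Total: 16 matched + 2 padded = 18 rows.

18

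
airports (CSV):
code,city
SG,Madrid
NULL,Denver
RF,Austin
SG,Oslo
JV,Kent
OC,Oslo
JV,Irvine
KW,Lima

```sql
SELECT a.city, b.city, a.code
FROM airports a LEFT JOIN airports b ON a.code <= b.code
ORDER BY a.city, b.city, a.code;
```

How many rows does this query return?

LEFT JOIN keeps every row from `airports a`; unmatched rows get NULL for `airports b`'s columns.
Matching on a.code <= b.code. A NULL in a compared column never satisfies the condition.
- a row (code=SG): matches 2 b row(s) → 2 output row(s).
- a row (code=NULL): no match → kept, b columns NULL.
- a row (code=RF): matches 3 b row(s) → 3 output row(s).
- a row (code=SG): matches 2 b row(s) → 2 output row(s).
- a row (code=JV): matches 7 b row(s) → 7 output row(s).
- a row (code=OC): matches 4 b row(s) → 4 output row(s).
- a row (code=JV): matches 7 b row(s) → 7 output row(s).
- a row (code=KW): matches 5 b row(s) → 5 output row(s).
Total: 30 matched + 1 padded = 31 rows.

31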